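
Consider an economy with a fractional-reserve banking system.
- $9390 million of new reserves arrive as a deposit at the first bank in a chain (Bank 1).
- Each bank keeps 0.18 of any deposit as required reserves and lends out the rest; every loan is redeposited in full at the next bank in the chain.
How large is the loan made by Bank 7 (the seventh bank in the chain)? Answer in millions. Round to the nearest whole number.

$2341 million

Each bank lends a fraction (1 − rr) = 0.8200 of the deposit it receives, so Bank 7 receives 9390·0.8200^6 and lends 9390·0.8200^7 ≈ 2340.7906 million.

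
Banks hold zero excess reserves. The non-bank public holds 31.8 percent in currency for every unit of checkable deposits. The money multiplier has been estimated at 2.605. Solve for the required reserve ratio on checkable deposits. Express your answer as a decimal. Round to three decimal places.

0.188

Using m = 2.605. Since m = (1 + c)/(c + rr + e), the denominator satisfies c + rr + e = (1 + c)/m = (1 + 0.318) / 2.605 ≈ 0.505950.
With c = 0.318 and e = 0, the required reserve ratio on checkable deposits is 0.505950 − 0.318 − 0 = 0.18795.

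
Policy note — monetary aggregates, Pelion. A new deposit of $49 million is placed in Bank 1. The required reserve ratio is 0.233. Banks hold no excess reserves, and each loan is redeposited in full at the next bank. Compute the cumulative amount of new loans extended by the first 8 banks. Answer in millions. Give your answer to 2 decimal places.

$141.98 million

Bank i lends (1 − rr)^i of the original deposit: Bank 1 lends 49·0.7670 = 37.5830, Bank 2 lends 49·0.7670² ≈ 28.8262, and so on.
Summing a geometric series: total = 49·[0.7670·(1 − 0.7670^8) / (1 − 0.7670)] ≈ 141.9808 million.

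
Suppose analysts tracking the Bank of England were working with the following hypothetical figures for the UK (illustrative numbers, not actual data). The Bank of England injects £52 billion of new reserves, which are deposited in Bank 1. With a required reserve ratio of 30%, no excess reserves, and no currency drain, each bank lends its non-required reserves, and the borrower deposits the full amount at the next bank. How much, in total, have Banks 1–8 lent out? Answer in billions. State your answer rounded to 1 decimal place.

£114.3 billion

Bank i lends (1 − rr)^i of the original deposit: Bank 1 lends 52·0.7000 = 36.4000, Bank 2 lends 52·0.7000² = 25.4800, and so on.
Summing a geometric series: total = 52·[0.7000·(1 − 0.7000^8) / (1 − 0.7000)] ≈ 114.3387 billion.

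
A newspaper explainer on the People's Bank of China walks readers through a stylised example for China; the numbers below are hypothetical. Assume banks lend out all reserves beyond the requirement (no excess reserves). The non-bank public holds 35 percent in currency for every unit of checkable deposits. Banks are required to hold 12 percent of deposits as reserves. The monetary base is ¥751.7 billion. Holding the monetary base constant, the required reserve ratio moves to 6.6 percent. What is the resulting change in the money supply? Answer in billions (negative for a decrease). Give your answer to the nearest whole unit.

Initially m₁ = (1 + 0.35) / (0.12 + 0.35) ≈ 2.8723, so M₁ = 2.8723 × 751.7 ≈ 2159.1079 billion.
After the change m₂ = (1 + 0.35) / (0.066 + 0.35) ≈ 3.2452, so M₂ = 3.2452 × 751.7 ≈ 2439.4168 billion.
ΔM = M₂ − M₁ = 2439.4168 − 2159.1079 = 280.3089 billion.

¥280 billion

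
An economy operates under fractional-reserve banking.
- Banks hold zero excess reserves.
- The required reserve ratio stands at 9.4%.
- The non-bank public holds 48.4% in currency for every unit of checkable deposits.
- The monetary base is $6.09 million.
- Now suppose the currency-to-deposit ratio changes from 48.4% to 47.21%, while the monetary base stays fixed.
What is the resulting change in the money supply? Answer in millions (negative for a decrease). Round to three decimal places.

Initially m₁ = (1 + 0.484) / (0.094 + 0.484) ≈ 2.56747, so M₁ = 2.56747 × 6.09 ≈ 15.6359 million.
After the change m₂ = (1 + 0.4721) / (0.094 + 0.4721) ≈ 2.60042, so M₂ = 2.60042 × 6.09 ≈ 15.8366 million.
ΔM = M₂ − M₁ = 15.8366 − 15.6359 = 0.2007 million.

$0.201 million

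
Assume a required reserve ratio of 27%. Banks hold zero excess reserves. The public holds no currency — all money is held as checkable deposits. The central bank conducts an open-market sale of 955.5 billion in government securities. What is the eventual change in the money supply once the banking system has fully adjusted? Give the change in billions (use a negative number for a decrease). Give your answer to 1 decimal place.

The simple money multiplier is m = 1/rr = 1/0.27 ≈ 3.70370.
An open-market sale reduces the monetary base by 955.5 billion, so ΔM = m × ΔMB = 3.70370 × (−955.5) ≈ -3538.8854 billion.

-3538.9 billion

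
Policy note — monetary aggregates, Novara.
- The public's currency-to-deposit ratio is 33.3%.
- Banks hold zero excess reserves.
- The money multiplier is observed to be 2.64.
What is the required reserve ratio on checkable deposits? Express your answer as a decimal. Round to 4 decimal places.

0.1719

Using m = 2.64. Since m = (1 + c)/(c + rr + e), the denominator satisfies c + rr + e = (1 + c)/m = (1 + 0.333) / 2.64 ≈ 0.504924.
With c = 0.333 and e = 0, the required reserve ratio on checkable deposits is 0.504924 − 0.333 − 0 = 0.171924.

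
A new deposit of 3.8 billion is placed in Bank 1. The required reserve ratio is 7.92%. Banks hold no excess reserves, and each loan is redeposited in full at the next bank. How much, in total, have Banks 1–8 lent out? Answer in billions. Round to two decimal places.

Bank i lends (1 − rr)^i of the original deposit: Bank 1 lends 3.8·0.9208 ≈ 3.4990, Bank 2 lends 3.8·0.9208² ≈ 3.2219, and so on.
Summing a geometric series: total = 3.8·[0.9208·(1 − 0.9208^8) / (1 − 0.9208)] ≈ 21.3477 billion.

21.35 billion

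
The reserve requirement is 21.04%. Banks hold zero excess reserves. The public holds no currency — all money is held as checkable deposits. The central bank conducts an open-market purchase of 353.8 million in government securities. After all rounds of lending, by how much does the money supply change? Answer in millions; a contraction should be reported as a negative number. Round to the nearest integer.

1682 million

The simple money multiplier is m = 1/rr = 1/0.2104 ≈ 4.7529.
An open-market purchase increases the monetary base by 353.8 million, so ΔM = m × ΔMB = 4.7529 × 353.8 ≈ 1681.576 million.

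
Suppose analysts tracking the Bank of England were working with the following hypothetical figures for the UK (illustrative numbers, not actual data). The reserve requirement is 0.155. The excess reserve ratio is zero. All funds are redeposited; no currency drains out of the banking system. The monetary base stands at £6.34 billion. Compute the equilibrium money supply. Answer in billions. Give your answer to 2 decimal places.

With no currency drain or excess reserves, the money multiplier is m = 1/rr = 1/0.155 ≈ 6.4516.
Money supply M = m × MB = 6.4516 × 6.34 ≈ 40.9031 billion.

£40.90 billion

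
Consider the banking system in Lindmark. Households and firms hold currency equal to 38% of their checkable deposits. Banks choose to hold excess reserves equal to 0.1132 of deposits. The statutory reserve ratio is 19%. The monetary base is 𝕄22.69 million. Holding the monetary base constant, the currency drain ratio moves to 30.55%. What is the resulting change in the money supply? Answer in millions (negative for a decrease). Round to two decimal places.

𝕄2.83 million

Initially m₁ = (1 + 0.38) / (0.19 + 0.1132 + 0.38) ≈ 2.01991, so M₁ = 2.01991 × 22.69 ≈ 45.8318 million.
After the change m₂ = (1 + 0.3055) / (0.19 + 0.1132 + 0.3055) ≈ 2.14473, so M₂ = 2.14473 × 22.69 ≈ 48.6639 million.
ΔM = M₂ − M₁ = 48.6639 − 45.8318 = 2.8321 million.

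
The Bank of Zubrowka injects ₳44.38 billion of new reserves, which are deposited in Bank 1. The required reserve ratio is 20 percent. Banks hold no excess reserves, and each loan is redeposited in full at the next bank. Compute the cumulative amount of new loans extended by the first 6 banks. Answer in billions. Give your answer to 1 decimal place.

₳131.0 billion

Bank i lends (1 − rr)^i of the original deposit: Bank 1 lends 44.38·0.8000 = 35.5040, Bank 2 lends 44.38·0.8000² = 28.4032, and so on.
Summing a geometric series: total = 44.38·[0.8000·(1 − 0.8000^6) / (1 − 0.8000)] ≈ 130.9842 billion.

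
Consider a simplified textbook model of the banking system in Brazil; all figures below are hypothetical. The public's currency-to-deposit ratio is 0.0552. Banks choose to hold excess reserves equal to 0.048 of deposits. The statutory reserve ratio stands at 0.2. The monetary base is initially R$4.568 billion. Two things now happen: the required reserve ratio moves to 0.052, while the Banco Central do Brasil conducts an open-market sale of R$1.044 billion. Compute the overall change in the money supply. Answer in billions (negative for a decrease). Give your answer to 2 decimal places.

R$8.06 billion

Before: m₁ = (1 + 0.0552) / (0.2 + 0.048 + 0.0552) ≈ 3.4802, MB₁ = 4.568, so M₁ = 3.4802 × 4.568 ≈ 15.8976 billion.
After: m₂ = (1 + 0.0552) / (0.052 + 0.048 + 0.0552) ≈ 6.7990, MB₂ = 4.568 − 1.044 = 3.524, so M₂ = 6.7990 × 3.524 ≈ 23.9597 billion.
ΔM = M₂ − M₁ = 23.9597 − 15.8976 = 8.0621 billion.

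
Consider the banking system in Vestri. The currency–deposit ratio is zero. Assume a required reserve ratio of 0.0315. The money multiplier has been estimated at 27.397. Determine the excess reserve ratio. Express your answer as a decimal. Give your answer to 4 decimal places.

0.0050

Using m = 27.397. Since m = (1 + c)/(c + rr + e), the denominator satisfies c + rr + e = (1 + c)/m = (1 + 0) / 27.397 ≈ 0.036500.
With c = 0 and rr = 0.0315, the excess reserve ratio is 0.036500 − 0 − 0.0315 = 0.005.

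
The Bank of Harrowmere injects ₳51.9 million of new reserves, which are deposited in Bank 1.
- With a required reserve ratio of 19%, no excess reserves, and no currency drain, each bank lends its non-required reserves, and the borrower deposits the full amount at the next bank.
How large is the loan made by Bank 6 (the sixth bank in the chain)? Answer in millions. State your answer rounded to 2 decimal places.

Each bank lends a fraction (1 − rr) = 0.8100 of the deposit it receives, so Bank 6 receives 51.9·0.8100^5 and lends 51.9·0.8100^6 ≈ 14.6581 million.

₳14.66 million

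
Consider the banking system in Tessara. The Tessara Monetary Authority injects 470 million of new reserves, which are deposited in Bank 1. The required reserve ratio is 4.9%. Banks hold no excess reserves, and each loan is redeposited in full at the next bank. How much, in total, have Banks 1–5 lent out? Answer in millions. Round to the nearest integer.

Bank i lends (1 − rr)^i of the original deposit: Bank 1 lends 470·0.9510 = 446.9700, Bank 2 lends 470·0.9510² ≈ 425.0685, and so on.
Summing a geometric series: total = 470·[0.9510·(1 − 0.9510^5) / (1 − 0.9510)] ≈ 2026.3061 million.

2026 million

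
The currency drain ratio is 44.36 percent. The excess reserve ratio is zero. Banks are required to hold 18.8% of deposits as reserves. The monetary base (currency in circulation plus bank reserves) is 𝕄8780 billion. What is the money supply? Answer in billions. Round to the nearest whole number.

The money multiplier is m = (1 + c) / (rr + c) = (1 + 0.4436) / (0.188 + 0.4436) ≈ 2.28562.
So M = m × MB = 2.28562 × 8780 = 20067.7436 billion.

𝕄20068 billion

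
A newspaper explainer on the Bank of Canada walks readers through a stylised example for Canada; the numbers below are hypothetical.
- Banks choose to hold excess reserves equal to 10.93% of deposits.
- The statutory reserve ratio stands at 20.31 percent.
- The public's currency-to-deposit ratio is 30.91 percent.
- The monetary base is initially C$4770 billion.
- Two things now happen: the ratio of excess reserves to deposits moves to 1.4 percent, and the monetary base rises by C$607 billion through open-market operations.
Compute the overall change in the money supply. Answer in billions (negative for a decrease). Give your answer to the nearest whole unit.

Before: m₁ = (1 + 0.3091) / (0.2031 + 0.1093 + 0.3091) ≈ 2.10636, MB₁ = 4770, so M₁ = 2.10636 × 4770 = 10047.3372 billion.
After: m₂ = (1 + 0.3091) / (0.2031 + 0.014 + 0.3091) ≈ 2.48784, MB₂ = 4770 + 607 = 5377, so M₂ = 2.48784 × 5377 ≈ 13377.1157 billion.
ΔM = M₂ − M₁ = 13377.1157 − 10047.3372 = 3329.7785 billion.

C$3330 billion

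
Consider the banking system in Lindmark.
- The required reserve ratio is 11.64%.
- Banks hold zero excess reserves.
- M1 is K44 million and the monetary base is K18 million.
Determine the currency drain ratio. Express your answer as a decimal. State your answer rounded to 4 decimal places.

0.4953

Using m = M/MB = 44/18 ≈ 2.444444. From m = (1 + c)/(c + rr + e), rearranging gives 1 + c = m·(c + rr + e), so c·(1 − m) = m·(rr + e) − 1.
Hence c = [m·(rr + e) − 1]/(1 − m) = [2.444444 × (0.1164 + 0) − 1] / (1 − 2.444444) ≈ 0.495323.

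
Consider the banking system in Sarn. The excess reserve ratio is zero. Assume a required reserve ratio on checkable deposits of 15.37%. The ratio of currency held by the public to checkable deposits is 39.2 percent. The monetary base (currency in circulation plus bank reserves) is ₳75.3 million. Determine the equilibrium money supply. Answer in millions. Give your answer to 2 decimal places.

The money multiplier is m = (1 + c) / (rr + c) = (1 + 0.392) / (0.1537 + 0.392) ≈ 2.55085.
So M = m × MB = 2.55085 × 75.3 ≈ 192.079 million.

₳192.08 million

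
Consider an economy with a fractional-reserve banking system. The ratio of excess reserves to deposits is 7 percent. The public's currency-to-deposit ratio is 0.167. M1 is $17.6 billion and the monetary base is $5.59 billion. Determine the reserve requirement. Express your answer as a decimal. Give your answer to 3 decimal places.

Using m = M/MB = 17.6/5.59 ≈ 3.148479. Since m = (1 + c)/(c + rr + e), the denominator satisfies c + rr + e = (1 + c)/m = (1 + 0.167) / 3.148479 ≈ 0.370655.
With c = 0.167 and e = 0.07, the reserve requirement is 0.370655 − 0.167 − 0.07 = 0.133655.

0.134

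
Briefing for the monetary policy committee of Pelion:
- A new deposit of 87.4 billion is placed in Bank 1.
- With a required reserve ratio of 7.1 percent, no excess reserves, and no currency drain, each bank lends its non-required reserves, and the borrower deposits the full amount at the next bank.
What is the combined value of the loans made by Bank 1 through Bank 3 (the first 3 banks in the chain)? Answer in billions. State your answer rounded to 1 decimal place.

Bank i lends (1 − rr)^i of the original deposit: Bank 1 lends 87.4·0.9290 = 81.1946, Bank 2 lends 87.4·0.9290² ≈ 75.4298, and so on.
Summing a geometric series: total = 87.4·[0.9290·(1 − 0.9290^3) / (1 − 0.9290)] ≈ 226.6987 billion.

226.7 billion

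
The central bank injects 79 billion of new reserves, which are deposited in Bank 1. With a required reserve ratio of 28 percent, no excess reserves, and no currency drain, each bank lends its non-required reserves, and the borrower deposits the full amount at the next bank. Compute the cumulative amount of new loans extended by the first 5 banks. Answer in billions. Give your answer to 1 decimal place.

163.8 billion

Bank i lends (1 − rr)^i of the original deposit: Bank 1 lends 79·0.7200 = 56.8800, Bank 2 lends 79·0.7200² = 40.9536, and so on.
Summing a geometric series: total = 79·[0.7200·(1 − 0.7200^5) / (1 − 0.7200)] ≈ 163.8364 billion.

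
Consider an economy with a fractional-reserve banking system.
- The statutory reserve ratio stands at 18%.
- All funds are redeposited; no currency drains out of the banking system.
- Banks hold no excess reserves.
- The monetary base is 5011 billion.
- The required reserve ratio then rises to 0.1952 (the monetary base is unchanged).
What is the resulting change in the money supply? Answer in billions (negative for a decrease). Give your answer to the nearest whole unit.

Initially m₁ = 1 / (0.18) ≈ 5.55556, so M₁ = 5.55556 × 5011 ≈ 27838.9112 billion.
After the change m₂ = 1 / (0.1952) ≈ 5.12295, so M₂ = 5.12295 × 5011 ≈ 25671.1025 billion.
ΔM = M₂ − M₁ = 25671.1025 − 27838.9112 = -2167.8087 billion.

-2168 billion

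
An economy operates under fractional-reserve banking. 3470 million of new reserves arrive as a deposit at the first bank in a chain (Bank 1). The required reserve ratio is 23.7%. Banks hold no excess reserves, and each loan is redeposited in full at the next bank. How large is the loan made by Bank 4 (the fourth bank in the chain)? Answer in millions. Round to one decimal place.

Each bank lends a fraction (1 − rr) = 0.7630 of the deposit it receives, so Bank 4 receives 3470·0.7630^3 and lends 3470·0.7630^4 ≈ 1176.0550 million.

1176.1 million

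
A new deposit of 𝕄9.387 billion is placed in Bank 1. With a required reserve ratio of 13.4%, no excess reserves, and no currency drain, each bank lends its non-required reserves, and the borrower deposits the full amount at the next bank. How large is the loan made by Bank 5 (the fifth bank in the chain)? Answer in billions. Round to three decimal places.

𝕄4.572 billion

Each bank lends a fraction (1 − rr) = 0.8660 of the deposit it receives, so Bank 5 receives 9.387·0.8660^4 and lends 9.387·0.8660^5 ≈ 4.5721 billion.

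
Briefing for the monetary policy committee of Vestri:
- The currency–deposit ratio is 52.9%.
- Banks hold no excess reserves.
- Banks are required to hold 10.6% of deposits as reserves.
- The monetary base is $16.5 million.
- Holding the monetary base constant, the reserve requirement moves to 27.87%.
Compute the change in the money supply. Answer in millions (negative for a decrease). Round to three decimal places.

Initially m₁ = (1 + 0.529) / (0.106 + 0.529) ≈ 2.407874, so M₁ = 2.407874 × 16.5 ≈ 39.7299 million.
After the change m₂ = (1 + 0.529) / (0.2787 + 0.529) ≈ 1.893030, so M₂ = 1.893030 × 16.5 ≈ 31.235 million.
ΔM = M₂ − M₁ = 31.235 − 39.7299 = -8.4949 million.

-8.495 million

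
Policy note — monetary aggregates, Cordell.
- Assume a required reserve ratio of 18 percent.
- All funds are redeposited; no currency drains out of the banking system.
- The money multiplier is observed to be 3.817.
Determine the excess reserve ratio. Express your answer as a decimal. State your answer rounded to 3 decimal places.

0.082

Using m = 3.817. Since m = (1 + c)/(c + rr + e), the denominator satisfies c + rr + e = (1 + c)/m = (1 + 0) / 3.817 ≈ 0.261986.
With c = 0 and rr = 0.18, the excess reserve ratio is 0.261986 − 0 − 0.18 = 0.081986.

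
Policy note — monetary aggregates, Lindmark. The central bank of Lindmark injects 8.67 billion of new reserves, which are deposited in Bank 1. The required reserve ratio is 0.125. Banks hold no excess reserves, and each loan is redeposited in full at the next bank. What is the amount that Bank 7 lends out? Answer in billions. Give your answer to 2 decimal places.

3.40 billion

Each bank lends a fraction (1 − rr) = 0.8750 of the deposit it receives, so Bank 7 receives 8.67·0.8750^6 and lends 8.67·0.8750^7 ≈ 3.4047 billion.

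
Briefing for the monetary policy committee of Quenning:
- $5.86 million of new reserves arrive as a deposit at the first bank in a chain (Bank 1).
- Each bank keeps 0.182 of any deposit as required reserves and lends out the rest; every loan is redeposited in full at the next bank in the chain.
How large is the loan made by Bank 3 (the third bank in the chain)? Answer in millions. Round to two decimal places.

Each bank lends a fraction (1 − rr) = 0.8180 of the deposit it receives, so Bank 3 receives 5.86·0.8180^2 and lends 5.86·0.8180^3 ≈ 3.2074 million.

$3.21 million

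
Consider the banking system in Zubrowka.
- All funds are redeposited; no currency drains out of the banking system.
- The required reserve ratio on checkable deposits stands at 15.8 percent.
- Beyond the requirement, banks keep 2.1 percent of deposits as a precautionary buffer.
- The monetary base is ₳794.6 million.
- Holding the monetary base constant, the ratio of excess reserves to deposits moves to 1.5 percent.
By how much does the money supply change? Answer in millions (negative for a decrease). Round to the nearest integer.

₳154 million

Initially m₁ = 1 / (0.158 + 0.021) ≈ 5.5866, so M₁ = 5.5866 × 794.6 ≈ 4439.1124 million.
After the change m₂ = 1 / (0.158 + 0.015) ≈ 5.7803, so M₂ = 5.7803 × 794.6 ≈ 4593.0264 million.
ΔM = M₂ − M₁ = 4593.0264 − 4439.1124 = 153.914 million.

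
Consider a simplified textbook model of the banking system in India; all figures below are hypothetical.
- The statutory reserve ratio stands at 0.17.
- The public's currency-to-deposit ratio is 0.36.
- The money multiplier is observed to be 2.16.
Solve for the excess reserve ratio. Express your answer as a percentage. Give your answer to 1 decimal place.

Using m = 2.16. Since m = (1 + c)/(c + rr + e), the denominator satisfies c + rr + e = (1 + c)/m = (1 + 0.36) / 2.16 ≈ 0.629630.
With c = 0.36 and rr = 0.17, the excess reserve ratio is 0.629630 − 0.36 − 0.17 = 0.09963.

10.0%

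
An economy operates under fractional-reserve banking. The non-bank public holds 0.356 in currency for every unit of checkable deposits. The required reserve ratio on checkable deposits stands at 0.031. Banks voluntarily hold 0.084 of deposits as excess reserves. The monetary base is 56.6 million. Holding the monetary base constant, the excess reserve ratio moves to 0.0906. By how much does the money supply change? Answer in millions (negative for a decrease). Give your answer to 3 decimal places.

-2.252 million

Initially m₁ = (1 + 0.356) / (0.031 + 0.084 + 0.356) ≈ 2.878981, so M₁ = 2.878981 × 56.6 ≈ 162.9503 million.
After the change m₂ = (1 + 0.356) / (0.031 + 0.0906 + 0.356) ≈ 2.839196, so M₂ = 2.839196 × 56.6 ≈ 160.6985 million.
ΔM = M₂ − M₁ = 160.6985 − 162.9503 = -2.2518 million.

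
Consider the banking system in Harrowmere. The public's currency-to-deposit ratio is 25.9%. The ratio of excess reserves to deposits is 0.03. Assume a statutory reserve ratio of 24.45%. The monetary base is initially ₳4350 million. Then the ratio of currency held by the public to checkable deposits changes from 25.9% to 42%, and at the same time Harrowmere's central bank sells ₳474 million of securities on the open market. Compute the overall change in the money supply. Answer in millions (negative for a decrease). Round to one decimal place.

Before: m₁ = (1 + 0.259) / (0.2445 + 0.03 + 0.259) ≈ 2.359888, MB₁ = 4350, so M₁ = 2.359888 × 4350 = 10265.5128 million.
After: m₂ = (1 + 0.42) / (0.2445 + 0.03 + 0.42) ≈ 2.044636, MB₂ = 4350 − 474 = 3876, so M₂ = 2.044636 × 3876 ≈ 7925.0091 million.
ΔM = M₂ − M₁ = 7925.0091 − 10265.5128 = -2340.5037 million.

-2340.5 million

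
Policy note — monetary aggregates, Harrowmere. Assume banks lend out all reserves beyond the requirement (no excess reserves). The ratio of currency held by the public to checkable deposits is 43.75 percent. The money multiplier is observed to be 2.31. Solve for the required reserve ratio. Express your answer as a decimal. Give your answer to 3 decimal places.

0.185

Using m = 2.31. Since m = (1 + c)/(c + rr + e), the denominator satisfies c + rr + e = (1 + c)/m = (1 + 0.4375) / 2.31 ≈ 0.622294.
With c = 0.4375 and e = 0, the required reserve ratio is 0.622294 − 0.4375 − 0 = 0.184794.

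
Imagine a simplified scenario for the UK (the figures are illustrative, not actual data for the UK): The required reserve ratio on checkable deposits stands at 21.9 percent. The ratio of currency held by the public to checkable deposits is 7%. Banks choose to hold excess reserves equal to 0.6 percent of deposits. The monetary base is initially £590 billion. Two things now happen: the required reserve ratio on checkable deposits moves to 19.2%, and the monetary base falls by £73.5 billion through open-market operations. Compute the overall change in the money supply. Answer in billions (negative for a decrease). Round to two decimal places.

Before: m₁ = (1 + 0.07) / (0.219 + 0.006 + 0.07) ≈ 3.627119, MB₁ = 590, so M₁ = 3.627119 × 590 ≈ 2140.0002 billion.
After: m₂ = (1 + 0.07) / (0.192 + 0.006 + 0.07) ≈ 3.992537, MB₂ = 590 − 73.5 = 516.5, so M₂ = 3.992537 × 516.5 ≈ 2062.1454 billion.
ΔM = M₂ − M₁ = 2062.1454 − 2140.0002 = -77.8548 billion.

-77.85 billion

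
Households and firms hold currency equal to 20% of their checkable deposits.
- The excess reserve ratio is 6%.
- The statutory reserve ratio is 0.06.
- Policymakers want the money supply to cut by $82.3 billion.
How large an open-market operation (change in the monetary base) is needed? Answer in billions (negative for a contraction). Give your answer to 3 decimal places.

The money multiplier is m = (1 + c) / (rr + e + c) = (1 + 0.2) / (0.06 + 0.06 + 0.2) = 3.75.
ΔMB = ΔM / m = (−82.3) / 3.75 ≈ -21.9467 billion.

-21.947 billion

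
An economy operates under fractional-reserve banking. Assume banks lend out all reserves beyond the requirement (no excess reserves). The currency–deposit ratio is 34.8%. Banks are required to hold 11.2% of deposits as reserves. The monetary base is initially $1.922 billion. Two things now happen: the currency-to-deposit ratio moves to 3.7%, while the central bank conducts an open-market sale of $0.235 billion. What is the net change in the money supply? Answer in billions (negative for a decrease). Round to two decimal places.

Before: m₁ = (1 + 0.348) / (0.112 + 0.348) ≈ 2.9304, MB₁ = 1.922, so M₁ = 2.9304 × 1.922 ≈ 5.6322 billion.
After: m₂ = (1 + 0.037) / (0.112 + 0.037) ≈ 6.9597, MB₂ = 1.922 − 0.235 = 1.687, so M₂ = 6.9597 × 1.687 ≈ 11.741 billion.
ΔM = M₂ − M₁ = 11.741 − 5.6322 = 6.1088 billion.

$6.11 billion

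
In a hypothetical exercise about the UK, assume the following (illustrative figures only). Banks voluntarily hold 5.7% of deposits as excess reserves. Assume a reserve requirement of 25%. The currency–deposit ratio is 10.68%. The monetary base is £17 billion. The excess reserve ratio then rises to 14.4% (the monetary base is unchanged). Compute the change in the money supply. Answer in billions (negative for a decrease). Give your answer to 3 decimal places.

-7.899 billion

Initially m₁ = (1 + 0.1068) / (0.25 + 0.057 + 0.1068) ≈ 2.674722, so M₁ = 2.674722 × 17 ≈ 45.4703 billion.
After the change m₂ = (1 + 0.1068) / (0.25 + 0.144 + 0.1068) ≈ 2.210064, so M₂ = 2.210064 × 17 ≈ 37.5711 billion.
ΔM = M₂ − M₁ = 37.5711 − 45.4703 = -7.8992 billion.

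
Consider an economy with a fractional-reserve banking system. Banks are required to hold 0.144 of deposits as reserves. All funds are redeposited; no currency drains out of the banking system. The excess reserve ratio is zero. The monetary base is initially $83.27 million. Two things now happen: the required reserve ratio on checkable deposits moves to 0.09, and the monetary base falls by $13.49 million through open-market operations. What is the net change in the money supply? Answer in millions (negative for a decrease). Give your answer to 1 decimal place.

Before: m₁ = 1 / (0.144) ≈ 6.9444, MB₁ = 83.27, so M₁ = 6.9444 × 83.27 ≈ 578.2602 million.
After: m₂ = 1 / (0.09) ≈ 11.1111, MB₂ = 83.27 − 13.49 = 69.78, so M₂ = 11.1111 × 69.78 ≈ 775.3326 million.
ΔM = M₂ − M₁ = 775.3326 − 578.2602 = 197.0724 million.

$197.1 million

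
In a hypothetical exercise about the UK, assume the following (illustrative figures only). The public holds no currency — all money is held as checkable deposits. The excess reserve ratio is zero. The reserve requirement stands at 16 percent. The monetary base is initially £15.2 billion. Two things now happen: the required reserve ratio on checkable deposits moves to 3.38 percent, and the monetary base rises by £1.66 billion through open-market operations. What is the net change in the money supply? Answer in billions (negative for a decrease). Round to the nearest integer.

£404 billion

Before: m₁ = 1 / (0.16) = 6.25, MB₁ = 15.2, so M₁ = 6.25 × 15.2 = 95 billion.
After: m₂ = 1 / (0.0338) ≈ 29.5858, MB₂ = 15.2 + 1.66 = 16.86, so M₂ = 29.5858 × 16.86 ≈ 498.8166 billion.
ΔM = M₂ − M₁ = 498.8166 − 95 = 403.8166 billion.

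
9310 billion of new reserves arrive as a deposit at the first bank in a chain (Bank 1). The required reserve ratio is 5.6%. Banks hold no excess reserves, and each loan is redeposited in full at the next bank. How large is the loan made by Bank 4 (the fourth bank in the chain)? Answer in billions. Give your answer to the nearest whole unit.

7393 billion

Each bank lends a fraction (1 − rr) = 0.9440 of the deposit it receives, so Bank 4 receives 9310·0.9440^3 and lends 9310·0.9440^4 ≈ 7393.2886 billion.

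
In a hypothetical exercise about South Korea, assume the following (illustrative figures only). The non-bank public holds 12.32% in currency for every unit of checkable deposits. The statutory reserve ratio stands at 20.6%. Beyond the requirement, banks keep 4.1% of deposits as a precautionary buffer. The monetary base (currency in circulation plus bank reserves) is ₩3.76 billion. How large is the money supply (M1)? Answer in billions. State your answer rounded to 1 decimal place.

The money multiplier is m = (1 + c) / (rr + e + c) = (1 + 0.1232) / (0.206 + 0.041 + 0.1232) ≈ 3.0340.
So M = m × MB = 3.0340 × 3.76 ≈ 11.4078 billion.

₩11.4 billion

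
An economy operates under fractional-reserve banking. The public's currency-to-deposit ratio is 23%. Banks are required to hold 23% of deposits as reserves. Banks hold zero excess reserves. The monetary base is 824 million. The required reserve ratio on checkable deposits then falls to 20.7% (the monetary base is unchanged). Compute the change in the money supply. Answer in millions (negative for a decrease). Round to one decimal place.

116.0 million

Initially m₁ = (1 + 0.23) / (0.23 + 0.23) ≈ 2.67391, so M₁ = 2.67391 × 824 ≈ 2203.3018 million.
After the change m₂ = (1 + 0.23) / (0.207 + 0.23) ≈ 2.81465, so M₂ = 2.81465 × 824 = 2319.2716 million.
ΔM = M₂ − M₁ = 2319.2716 − 2203.3018 = 115.9698 million.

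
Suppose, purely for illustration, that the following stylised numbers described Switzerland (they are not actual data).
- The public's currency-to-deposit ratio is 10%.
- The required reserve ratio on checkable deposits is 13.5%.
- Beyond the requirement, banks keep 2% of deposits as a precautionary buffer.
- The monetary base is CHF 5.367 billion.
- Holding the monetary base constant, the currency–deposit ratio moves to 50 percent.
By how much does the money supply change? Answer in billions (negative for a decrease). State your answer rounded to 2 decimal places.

Initially m₁ = (1 + 0.1) / (0.135 + 0.02 + 0.1) ≈ 4.3137, so M₁ = 4.3137 × 5.367 ≈ 23.1516 billion.
After the change m₂ = (1 + 0.5) / (0.135 + 0.02 + 0.5) ≈ 2.2901, so M₂ = 2.2901 × 5.367 ≈ 12.291 billion.
ΔM = M₂ − M₁ = 12.291 − 23.1516 = -10.8606 billion.

-10.86 billion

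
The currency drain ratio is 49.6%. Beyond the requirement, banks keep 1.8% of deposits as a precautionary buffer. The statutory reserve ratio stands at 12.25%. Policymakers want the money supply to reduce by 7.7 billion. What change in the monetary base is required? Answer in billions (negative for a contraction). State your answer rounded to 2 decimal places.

The money multiplier is m = (1 + c) / (rr + e + c) = (1 + 0.496) / (0.1225 + 0.018 + 0.496) ≈ 2.3504.
ΔMB = ΔM / m = (−7.7) / 2.3504 ≈ -3.276 billion.

-3.28 billion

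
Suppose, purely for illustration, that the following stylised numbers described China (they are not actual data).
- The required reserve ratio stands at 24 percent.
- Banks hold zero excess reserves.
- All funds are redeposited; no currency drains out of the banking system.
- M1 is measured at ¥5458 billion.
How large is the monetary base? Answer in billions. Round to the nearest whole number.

¥1310 billion

With no currency drain and no excess reserves, the money multiplier is m = 1/rr = 1/0.24 ≈ 4.16667.
The monetary base is MB = M / m = 5458 / 4.16667 ≈ 1309.919 billion.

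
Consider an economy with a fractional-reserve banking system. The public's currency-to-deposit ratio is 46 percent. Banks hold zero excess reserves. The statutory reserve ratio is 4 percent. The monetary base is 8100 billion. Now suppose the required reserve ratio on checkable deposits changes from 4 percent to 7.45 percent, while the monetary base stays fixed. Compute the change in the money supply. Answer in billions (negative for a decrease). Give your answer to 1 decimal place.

-1526.6 billion

Initially m₁ = (1 + 0.46) / (0.04 + 0.46) = 2.92, so M₁ = 2.92 × 8100 = 23652 billion.
After the change m₂ = (1 + 0.46) / (0.0745 + 0.46) ≈ 2.731525, so M₂ = 2.731525 × 8100 = 22125.3525 billion.
ΔM = M₂ − M₁ = 22125.3525 − 23652 = -1526.6475 billion.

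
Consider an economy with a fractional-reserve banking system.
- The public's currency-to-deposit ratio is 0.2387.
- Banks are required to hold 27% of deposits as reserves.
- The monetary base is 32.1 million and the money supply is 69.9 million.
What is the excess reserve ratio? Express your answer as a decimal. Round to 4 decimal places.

0.0601

Using m = M/MB = 69.9/32.1 ≈ 2.177570. Since m = (1 + c)/(c + rr + e), the denominator satisfies c + rr + e = (1 + c)/m = (1 + 0.2387) / 2.177570 ≈ 0.568845.
With c = 0.2387 and rr = 0.27, the excess reserve ratio is 0.568845 − 0.2387 − 0.27 = 0.060145.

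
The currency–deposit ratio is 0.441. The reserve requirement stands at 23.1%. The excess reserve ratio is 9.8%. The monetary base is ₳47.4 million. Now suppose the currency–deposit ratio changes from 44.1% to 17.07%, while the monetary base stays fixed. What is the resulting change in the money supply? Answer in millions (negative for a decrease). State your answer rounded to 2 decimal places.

Initially m₁ = (1 + 0.441) / (0.231 + 0.098 + 0.441) ≈ 1.87143, so M₁ = 1.87143 × 47.4 ≈ 88.7058 million.
After the change m₂ = (1 + 0.1707) / (0.231 + 0.098 + 0.1707) ≈ 2.34281, so M₂ = 2.34281 × 47.4 ≈ 111.0492 million.
ΔM = M₂ − M₁ = 111.0492 − 88.7058 = 22.3434 million.

₳22.34 million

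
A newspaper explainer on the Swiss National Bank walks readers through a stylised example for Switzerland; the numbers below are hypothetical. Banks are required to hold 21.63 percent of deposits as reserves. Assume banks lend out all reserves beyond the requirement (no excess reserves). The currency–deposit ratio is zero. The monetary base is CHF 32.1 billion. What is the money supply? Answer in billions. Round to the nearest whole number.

With no currency drain or excess reserves, the money multiplier is m = 1/rr = 1/0.2163 ≈ 4.6232.
Money supply M = m × MB = 4.6232 × 32.1 ≈ 148.4047 billion.

CHF 148 billion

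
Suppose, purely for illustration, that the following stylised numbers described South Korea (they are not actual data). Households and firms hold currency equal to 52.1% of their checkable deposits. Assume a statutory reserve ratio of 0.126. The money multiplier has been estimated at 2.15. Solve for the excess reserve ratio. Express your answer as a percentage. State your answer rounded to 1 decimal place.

Using m = 2.15. Since m = (1 + c)/(c + rr + e), the denominator satisfies c + rr + e = (1 + c)/m = (1 + 0.521) / 2.15 ≈ 0.707442.
With c = 0.521 and rr = 0.126, the excess reserve ratio is 0.707442 − 0.521 − 0.126 = 0.060442.

6.0%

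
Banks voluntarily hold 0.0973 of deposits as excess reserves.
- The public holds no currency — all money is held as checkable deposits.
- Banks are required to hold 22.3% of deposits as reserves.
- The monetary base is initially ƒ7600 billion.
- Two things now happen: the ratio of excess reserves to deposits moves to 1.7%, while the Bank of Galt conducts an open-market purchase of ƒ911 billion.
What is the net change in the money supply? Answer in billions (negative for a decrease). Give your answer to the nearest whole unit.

Before: m₁ = 1 / (0.223 + 0.0973) ≈ 3.12207, MB₁ = 7600, so M₁ = 3.12207 × 7600 = 23727.732 billion.
After: m₂ = 1 / (0.223 + 0.017) ≈ 4.16667, MB₂ = 7600 + 911 = 8511, so M₂ = 4.16667 × 8511 ≈ 35462.5284 billion.
ΔM = M₂ − M₁ = 35462.5284 − 23727.732 = 11734.7964 billion.

ƒ11735 billion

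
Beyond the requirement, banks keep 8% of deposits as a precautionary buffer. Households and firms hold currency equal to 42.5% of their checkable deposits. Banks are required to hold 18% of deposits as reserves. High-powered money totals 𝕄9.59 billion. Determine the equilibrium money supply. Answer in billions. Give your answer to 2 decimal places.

The money multiplier is m = (1 + c) / (rr + e + c) = (1 + 0.425) / (0.18 + 0.08 + 0.425) ≈ 2.0803.
So M = m × MB = 2.0803 × 9.59 ≈ 19.9501 billion.

𝕄19.95 billion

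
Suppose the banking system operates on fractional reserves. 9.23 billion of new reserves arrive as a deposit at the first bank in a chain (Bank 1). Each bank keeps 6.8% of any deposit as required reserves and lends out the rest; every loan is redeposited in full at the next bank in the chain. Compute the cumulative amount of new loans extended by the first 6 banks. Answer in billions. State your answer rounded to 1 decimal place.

Bank i lends (1 − rr)^i of the original deposit: Bank 1 lends 9.23·0.9320 ≈ 8.6024, Bank 2 lends 9.23·0.9320² ≈ 8.0174, and so on.
Summing a geometric series: total = 9.23·[0.9320·(1 − 0.9320^6) / (1 − 0.9320)] ≈ 43.5958 billion.

43.6 billion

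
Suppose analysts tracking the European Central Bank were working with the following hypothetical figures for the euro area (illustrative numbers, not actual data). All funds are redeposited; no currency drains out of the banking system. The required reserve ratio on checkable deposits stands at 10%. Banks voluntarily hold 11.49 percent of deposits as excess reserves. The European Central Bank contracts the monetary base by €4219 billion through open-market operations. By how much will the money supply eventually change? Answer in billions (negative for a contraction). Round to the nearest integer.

-19632 billion

The money multiplier is m = 1 / (rr + e) = 1 / (0.1 + 0.1149) ≈ 4.65333.
The sale removes 4219 billion of base, so ΔM = m × ΔMB = 4.65333 × (−4219) ≈ -19632.3993 billion.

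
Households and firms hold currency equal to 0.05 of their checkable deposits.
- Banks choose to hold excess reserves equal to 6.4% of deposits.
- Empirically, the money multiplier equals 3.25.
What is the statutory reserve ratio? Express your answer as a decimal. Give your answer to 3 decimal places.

Using m = 3.25. Since m = (1 + c)/(c + rr + e), the denominator satisfies c + rr + e = (1 + c)/m = (1 + 0.05) / 3.25 ≈ 0.323077.
With c = 0.05 and e = 0.064, the statutory reserve ratio is 0.323077 − 0.05 − 0.064 = 0.209077.

0.209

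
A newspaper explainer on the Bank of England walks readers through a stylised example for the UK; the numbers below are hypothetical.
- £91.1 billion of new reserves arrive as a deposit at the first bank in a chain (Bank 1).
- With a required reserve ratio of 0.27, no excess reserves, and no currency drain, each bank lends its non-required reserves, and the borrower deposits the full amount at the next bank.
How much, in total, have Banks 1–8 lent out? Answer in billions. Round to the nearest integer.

Bank i lends (1 − rr)^i of the original deposit: Bank 1 lends 91.1·0.7300 = 66.5030, Bank 2 lends 91.1·0.7300² ≈ 48.5472, and so on.
Summing a geometric series: total = 91.1·[0.7300·(1 − 0.7300^8) / (1 − 0.7300)] ≈ 226.4437 billion.

£226 billion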